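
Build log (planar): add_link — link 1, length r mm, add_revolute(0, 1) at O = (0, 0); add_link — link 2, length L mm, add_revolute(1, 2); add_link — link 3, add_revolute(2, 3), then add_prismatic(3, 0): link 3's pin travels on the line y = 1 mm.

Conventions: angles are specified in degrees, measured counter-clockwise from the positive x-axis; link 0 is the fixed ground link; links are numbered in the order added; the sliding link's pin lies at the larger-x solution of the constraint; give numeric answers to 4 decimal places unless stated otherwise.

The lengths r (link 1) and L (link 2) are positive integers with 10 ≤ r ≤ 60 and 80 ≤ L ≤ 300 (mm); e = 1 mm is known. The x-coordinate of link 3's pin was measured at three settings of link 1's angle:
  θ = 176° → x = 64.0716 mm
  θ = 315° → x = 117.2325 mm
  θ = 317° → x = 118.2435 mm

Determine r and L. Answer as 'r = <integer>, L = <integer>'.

constraint per measurement: (x − r cos θ)² + (r sin θ − e)² = L²
subtracting the θ₁ and θ₂ equations cancels the r² and L² terms:
r = (x₁² − x₂²) / (2[(x₁cos θ₁ + e sin θ₁) − (x₂cos θ₂ + e sin θ₂)]) = 33.0000 → r = 33
L² = (x₁ − r cos θ₁)² + (r sin θ₁ − e)² = 9408.9906 → L = 97.0000 → L = 97
check at θ₃=317°: x = 118.2435 (printed 118.2435) ✓

r = 33, L = 97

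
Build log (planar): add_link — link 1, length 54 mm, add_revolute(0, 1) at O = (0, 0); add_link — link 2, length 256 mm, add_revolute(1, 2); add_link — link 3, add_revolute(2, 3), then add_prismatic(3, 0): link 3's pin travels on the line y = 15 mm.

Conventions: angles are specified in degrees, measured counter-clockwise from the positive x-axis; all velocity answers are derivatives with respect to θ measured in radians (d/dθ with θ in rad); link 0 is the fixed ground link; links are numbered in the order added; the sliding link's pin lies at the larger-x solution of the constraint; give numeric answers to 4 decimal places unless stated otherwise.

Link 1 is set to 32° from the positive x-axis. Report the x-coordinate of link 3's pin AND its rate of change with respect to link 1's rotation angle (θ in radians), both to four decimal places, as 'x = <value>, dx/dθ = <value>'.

geometry: r = 54 mm, L = 256 mm, e = 15 mm
crank pin P = (r cos θ, r sin θ) = (45.794597, 28.615640)
h = r sin θ − e = 28.615640 − 15 = 13.615640
x = r cos θ + √(L² − h²) = 45.794597 + 255.637662 = 301.432259
dx/dθ = −r sin θ − h·r cos θ/√(L² − h²) (θ in radians; h = 13.615640) = -31.054728

x = 301.4323, dx/dθ = -31.0547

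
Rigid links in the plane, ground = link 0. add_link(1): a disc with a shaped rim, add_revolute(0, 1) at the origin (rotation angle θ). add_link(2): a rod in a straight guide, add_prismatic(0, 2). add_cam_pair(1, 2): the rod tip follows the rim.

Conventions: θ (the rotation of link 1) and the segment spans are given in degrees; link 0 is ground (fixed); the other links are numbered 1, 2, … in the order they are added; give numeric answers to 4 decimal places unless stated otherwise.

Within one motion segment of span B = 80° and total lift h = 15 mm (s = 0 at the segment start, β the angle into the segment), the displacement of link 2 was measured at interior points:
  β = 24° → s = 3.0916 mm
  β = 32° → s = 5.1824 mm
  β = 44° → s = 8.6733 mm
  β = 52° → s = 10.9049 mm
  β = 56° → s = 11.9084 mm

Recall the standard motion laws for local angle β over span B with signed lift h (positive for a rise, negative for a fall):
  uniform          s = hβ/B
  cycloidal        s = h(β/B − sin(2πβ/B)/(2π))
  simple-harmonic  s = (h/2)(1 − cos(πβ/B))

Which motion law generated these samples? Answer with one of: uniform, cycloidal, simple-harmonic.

candidates at β/B = r: uniform s = h·r (linear in β); cycloidal s = h·(r − sin(2πr)/(2π)); simple-harmonic s = (h/2)(1 − cos(πr))
β=24°: printed 3.0916 | uniform 4.5000, cycloidal 2.2295, simple-harmonic 3.0916
β=32°: printed 5.1824 | uniform 6.0000, cycloidal 4.5968, simple-harmonic 5.1824
β=44°: printed 8.6733 | uniform 8.2500, cycloidal 8.9877, simple-harmonic 8.6733
β=52°: printed 10.9049 | uniform 9.7500, cycloidal 11.6814, simple-harmonic 10.9049
β=56°: printed 11.9084 | uniform 10.5000, cycloidal 12.7705, simple-harmonic 11.9084
only one law matches every sample → simple-harmonic

simple-harmonic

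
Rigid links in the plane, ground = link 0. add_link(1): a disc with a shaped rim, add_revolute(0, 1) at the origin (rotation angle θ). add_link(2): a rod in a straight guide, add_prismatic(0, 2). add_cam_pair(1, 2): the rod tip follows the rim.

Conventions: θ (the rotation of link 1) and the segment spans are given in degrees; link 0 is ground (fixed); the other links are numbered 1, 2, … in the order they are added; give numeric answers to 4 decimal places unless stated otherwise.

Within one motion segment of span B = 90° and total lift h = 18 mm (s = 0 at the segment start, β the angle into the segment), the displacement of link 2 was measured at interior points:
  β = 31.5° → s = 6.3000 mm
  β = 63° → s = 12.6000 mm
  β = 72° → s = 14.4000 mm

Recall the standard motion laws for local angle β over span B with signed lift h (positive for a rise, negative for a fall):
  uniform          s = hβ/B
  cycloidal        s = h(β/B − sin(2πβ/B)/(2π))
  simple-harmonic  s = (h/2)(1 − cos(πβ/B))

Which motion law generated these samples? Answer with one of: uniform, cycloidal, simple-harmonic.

candidates at β/B = r: uniform s = h·r (linear in β); cycloidal s = h·(r − sin(2πr)/(2π)); simple-harmonic s = (h/2)(1 − cos(πr))
β=31.5°: printed 6.3000 | uniform 6.3000, cycloidal 3.9823, simple-harmonic 4.9141
β=63°: printed 12.6000 | uniform 12.6000, cycloidal 15.3246, simple-harmonic 14.2901
β=72°: printed 14.4000 | uniform 14.4000, cycloidal 17.1246, simple-harmonic 16.2812
only one law matches every sample → uniform

uniform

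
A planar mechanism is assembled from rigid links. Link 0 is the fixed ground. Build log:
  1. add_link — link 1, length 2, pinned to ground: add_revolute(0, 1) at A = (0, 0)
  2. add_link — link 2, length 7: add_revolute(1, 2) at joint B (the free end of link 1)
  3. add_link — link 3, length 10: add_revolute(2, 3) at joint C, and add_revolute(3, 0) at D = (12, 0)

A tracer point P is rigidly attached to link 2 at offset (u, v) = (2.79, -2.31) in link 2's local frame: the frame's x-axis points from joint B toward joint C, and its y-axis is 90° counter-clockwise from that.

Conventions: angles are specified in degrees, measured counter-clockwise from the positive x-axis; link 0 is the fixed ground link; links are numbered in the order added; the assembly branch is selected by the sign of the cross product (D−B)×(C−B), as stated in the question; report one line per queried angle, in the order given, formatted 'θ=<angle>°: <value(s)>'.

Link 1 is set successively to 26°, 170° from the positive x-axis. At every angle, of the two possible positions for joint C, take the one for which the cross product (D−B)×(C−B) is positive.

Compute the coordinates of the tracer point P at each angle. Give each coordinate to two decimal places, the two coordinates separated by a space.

A=(0,0), D=(12.00,0)
θ=26°: B = A + 2.00·(cos26°, sin26°) = (1.7976, 0.8767)
θ=26°: |BD| = 10.2400
θ=26°: circle(B,7.00) ∩ circle(D,10.00): a=2.6298, h=6.4872
θ=26°:   candidates: C₊=(4.9731,7.1150) cross=66.429; C₋=(3.8623,-5.8118) cross=-66.429
θ=26°:   branch + wants cross > 0 → take C=(4.9731,7.1150) (cross=66.429)
θ=26°: ex = (C−B)/|BC| = (0.4537,0.8912); ey = (-0.8912,0.4537)
θ=26°: P = B + 2.79·ex + -2.31·ey = (5.1219,2.3152)
θ=170°: B = A + 2.00·(cos170°, sin170°) = (-1.9696, 0.3473)
θ=170°: |BD| = 13.9739
θ=170°: circle(B,7.00) ∩ circle(D,10.00): a=5.1621, h=4.7278
θ=170°:   candidates: C₊=(3.3084,4.9454) cross=66.066; C₋=(3.0734,-4.5074) cross=-66.066
θ=170°:   branch + wants cross > 0 → take C=(3.3084,4.9454) (cross=66.066)
θ=170°: ex = (C−B)/|BC| = (0.7540,0.6569); ey = (-0.6569,0.7540)
θ=170°: P = B + 2.79·ex + -2.31·ey = (1.6514,0.4382)

θ=26°: 5.12 2.32
θ=170°: 1.65 0.44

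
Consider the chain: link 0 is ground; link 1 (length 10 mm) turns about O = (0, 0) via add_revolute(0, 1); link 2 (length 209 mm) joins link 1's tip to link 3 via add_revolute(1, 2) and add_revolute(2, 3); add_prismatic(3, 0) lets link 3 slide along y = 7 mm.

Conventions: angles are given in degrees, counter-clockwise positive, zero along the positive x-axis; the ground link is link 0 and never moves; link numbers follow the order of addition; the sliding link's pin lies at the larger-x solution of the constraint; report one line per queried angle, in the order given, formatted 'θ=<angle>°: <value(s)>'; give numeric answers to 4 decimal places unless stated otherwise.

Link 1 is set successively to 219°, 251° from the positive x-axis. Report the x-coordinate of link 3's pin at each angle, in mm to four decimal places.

geometry: r = 10 mm, L = 209 mm, e = 7 mm
θ=219°: crank pin P = (r cos θ, r sin θ) = (-7.771460, -6.293204)
θ=219°: h = r sin θ − e = -6.293204 − 7 = -13.293204
θ=219°: x = r cos θ + √(L² − h²) = -7.771460 + 208.576822 = 200.805363
θ=251°: crank pin P = (r cos θ, r sin θ) = (-3.255682, -9.455186)
θ=251°: h = r sin θ − e = -9.455186 − 7 = -16.455186
θ=251°: x = r cos θ + √(L² − h²) = -3.255682 + 208.351210 = 205.095529

θ=219°: 200.8054
θ=251°: 205.0955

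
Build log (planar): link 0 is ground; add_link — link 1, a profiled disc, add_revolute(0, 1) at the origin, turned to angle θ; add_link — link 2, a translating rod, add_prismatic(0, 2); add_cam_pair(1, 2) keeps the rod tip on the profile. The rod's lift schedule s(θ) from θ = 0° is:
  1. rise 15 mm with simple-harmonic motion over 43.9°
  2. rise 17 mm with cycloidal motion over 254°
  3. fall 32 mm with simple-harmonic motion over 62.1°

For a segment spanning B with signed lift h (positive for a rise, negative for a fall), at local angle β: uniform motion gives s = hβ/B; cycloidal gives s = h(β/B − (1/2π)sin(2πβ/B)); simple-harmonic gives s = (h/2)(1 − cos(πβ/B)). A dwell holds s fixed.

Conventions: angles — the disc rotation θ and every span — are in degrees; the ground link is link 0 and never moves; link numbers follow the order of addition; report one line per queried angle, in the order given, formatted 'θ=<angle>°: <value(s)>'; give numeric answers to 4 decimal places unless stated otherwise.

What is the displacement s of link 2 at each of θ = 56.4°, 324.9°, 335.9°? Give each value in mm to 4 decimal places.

seg 1 [0°–43.9°] simple-harmonic, h=15: full span → s += 15 → s = 15.0000
seg 2 [43.9°–297.9°] cycloidal, h=17: θ=56.4° here. β=12.5, B=254. 17·(0.0492 − sin(2π·0.0492)/(2π)) = 0.0133 → s = 15.0133
seg 2 [43.9°–297.9°] cycloidal, h=17: full span → s += 17 → s = 32.0000
seg 3 [297.9°–360°] simple-harmonic, h=-32: θ=324.9° here. β=27, B=62.1. -32/2·(1 − cos(π·0.4348)) = -12.7447 → s = 19.2553
seg 3 [297.9°–360°] simple-harmonic, h=-32: θ=335.9° here. β=38, B=62.1. -32/2·(1 − cos(π·0.6119)) = -21.5103 → s = 10.4897

θ=56.4°: 15.0133
θ=324.9°: 19.2553
θ=335.9°: 10.4897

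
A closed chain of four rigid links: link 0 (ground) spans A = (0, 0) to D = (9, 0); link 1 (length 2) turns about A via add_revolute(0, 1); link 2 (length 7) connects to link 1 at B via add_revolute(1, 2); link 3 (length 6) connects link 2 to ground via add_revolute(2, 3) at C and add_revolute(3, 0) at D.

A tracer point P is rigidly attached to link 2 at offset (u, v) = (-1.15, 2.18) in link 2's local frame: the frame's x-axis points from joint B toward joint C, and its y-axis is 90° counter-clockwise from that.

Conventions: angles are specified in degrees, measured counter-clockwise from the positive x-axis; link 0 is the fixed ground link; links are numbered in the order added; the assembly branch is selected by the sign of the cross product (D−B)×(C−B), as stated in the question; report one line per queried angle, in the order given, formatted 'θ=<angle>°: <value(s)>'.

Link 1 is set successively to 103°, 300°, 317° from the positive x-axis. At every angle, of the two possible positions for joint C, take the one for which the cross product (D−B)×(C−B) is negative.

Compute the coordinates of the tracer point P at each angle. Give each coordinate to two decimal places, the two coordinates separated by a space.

A=(0,0), D=(9.00,0)
θ=103°: B = A + 2.00·(cos103°, sin103°) = (-0.4499, 1.9487)
θ=103°: |BD| = 9.6487
θ=103°: circle(B,7.00) ∩ circle(D,6.00): a=5.4980, h=4.3326
θ=103°:   candidates: C₊=(5.8099,5.0816) cross=41.804; C₋=(4.0598,-3.4050) cross=-41.804
θ=103°:   branch - wants cross < 0 → take C=(4.0598,-3.4050) (cross=-41.804)
θ=103°: ex = (C−B)/|BC| = (0.6442,-0.7648); ey = (0.7648,0.6442)
θ=103°: P = B + -1.15·ex + 2.18·ey = (0.4765,4.2327)
θ=300°: B = A + 2.00·(cos300°, sin300°) = (1.0000, -1.7321)
θ=300°: |BD| = 8.1854
θ=300°: circle(B,7.00) ∩ circle(D,6.00): a=4.8868, h=5.0119
θ=300°:   candidates: C₊=(4.7156,4.2004) cross=41.024; C₋=(6.8367,-5.5964) cross=-41.024
θ=300°:   branch - wants cross < 0 → take C=(6.8367,-5.5964) (cross=-41.024)
θ=300°: ex = (C−B)/|BC| = (0.8338,-0.5521); ey = (0.5521,0.8338)
θ=300°: P = B + -1.15·ex + 2.18·ey = (1.2446,0.7205)
θ=317°: B = A + 2.00·(cos317°, sin317°) = (1.4627, -1.3640)
θ=317°: |BD| = 7.6597
θ=317°: circle(B,7.00) ∩ circle(D,6.00): a=4.6785, h=5.2069
θ=317°:   candidates: C₊=(5.1392,4.5928) cross=39.884; C₋=(6.9936,-5.6546) cross=-39.884
θ=317°:   branch - wants cross < 0 → take C=(6.9936,-5.6546) (cross=-39.884)
θ=317°: ex = (C−B)/|BC| = (0.7901,-0.6129); ey = (0.6129,0.7901)
θ=317°: P = B + -1.15·ex + 2.18·ey = (1.8903,1.0634)

θ=103°: 0.48 4.23
θ=300°: 1.24 0.72
θ=317°: 1.89 1.06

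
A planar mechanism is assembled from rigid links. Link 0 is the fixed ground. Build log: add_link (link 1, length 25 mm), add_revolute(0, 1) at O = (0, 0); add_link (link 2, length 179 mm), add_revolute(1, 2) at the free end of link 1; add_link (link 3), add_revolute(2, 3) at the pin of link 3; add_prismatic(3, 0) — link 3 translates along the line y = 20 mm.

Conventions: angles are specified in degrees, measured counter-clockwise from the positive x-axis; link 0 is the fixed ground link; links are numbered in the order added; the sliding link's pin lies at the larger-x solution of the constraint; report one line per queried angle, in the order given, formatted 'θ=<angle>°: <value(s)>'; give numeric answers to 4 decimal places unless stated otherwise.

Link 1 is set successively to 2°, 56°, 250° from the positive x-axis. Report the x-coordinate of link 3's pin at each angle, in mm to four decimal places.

geometry: r = 25 mm, L = 179 mm, e = 20 mm
θ=2°: crank pin P = (r cos θ, r sin θ) = (24.984771, 0.872487)
θ=2°: h = r sin θ − e = 0.872487 − 20 = -19.127513
θ=2°: x = r cos θ + √(L² − h²) = 24.984771 + 177.975106 = 202.959876
θ=56°: crank pin P = (r cos θ, r sin θ) = (13.979823, 20.725939)
θ=56°: h = r sin θ − e = 20.725939 − 20 = 0.725939
θ=56°: x = r cos θ + √(L² − h²) = 13.979823 + 178.998528 = 192.978351
θ=250°: crank pin P = (r cos θ, r sin θ) = (-8.550504, -23.492316)
θ=250°: h = r sin θ − e = -23.492316 − 20 = -43.492316
θ=250°: x = r cos θ + √(L² − h²) = -8.550504 + 173.635879 = 165.085375

θ=2°: 202.9599
θ=56°: 192.9784
θ=250°: 165.0854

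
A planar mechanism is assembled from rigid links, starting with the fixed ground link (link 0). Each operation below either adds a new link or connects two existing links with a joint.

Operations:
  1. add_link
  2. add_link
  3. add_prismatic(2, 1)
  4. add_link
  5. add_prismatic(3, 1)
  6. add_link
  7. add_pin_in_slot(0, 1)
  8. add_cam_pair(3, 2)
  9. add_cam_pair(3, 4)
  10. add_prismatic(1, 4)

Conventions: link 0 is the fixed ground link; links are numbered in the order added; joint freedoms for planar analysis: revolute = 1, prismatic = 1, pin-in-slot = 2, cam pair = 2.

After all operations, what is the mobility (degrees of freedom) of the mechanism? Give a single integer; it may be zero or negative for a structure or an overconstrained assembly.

ground; <1,0,0>
#1 <2,0,0>
#2 <3,0,0>
P:2↔1 J1 <3,1,0>
#3 <4,1,0>
P:3↔1 J1 <4,2,0>
#4 <5,2,0>
PS:0↔1 J2 <5,2,1>
C:3↔2 J2 <5,2,2>
C:3↔4 J2 <5,2,3>
P:1↔4 J1 <5,3,3>
3×4 − 2×3 − 1×3 = 3

M = 3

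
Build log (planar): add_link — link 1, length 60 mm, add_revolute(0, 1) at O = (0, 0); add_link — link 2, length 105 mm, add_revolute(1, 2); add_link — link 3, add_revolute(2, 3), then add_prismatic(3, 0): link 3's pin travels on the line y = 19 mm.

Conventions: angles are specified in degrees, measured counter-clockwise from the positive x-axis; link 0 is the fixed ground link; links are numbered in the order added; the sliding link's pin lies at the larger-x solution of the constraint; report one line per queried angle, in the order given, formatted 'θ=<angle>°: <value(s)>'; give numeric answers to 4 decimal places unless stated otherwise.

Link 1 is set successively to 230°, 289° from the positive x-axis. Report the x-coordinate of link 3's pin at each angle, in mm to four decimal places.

geometry: r = 60 mm, L = 105 mm, e = 19 mm
θ=230°: crank pin P = (r cos θ, r sin θ) = (-38.567257, -45.962667)
θ=230°: h = r sin θ − e = -45.962667 − 19 = -64.962667
θ=230°: x = r cos θ + √(L² − h²) = -38.567257 + 82.491527 = 43.924270
θ=289°: crank pin P = (r cos θ, r sin θ) = (19.534089, -56.731115)
θ=289°: h = r sin θ − e = -56.731115 − 19 = -75.731115
θ=289°: x = r cos θ + √(L² − h²) = 19.534089 + 72.731000 = 92.265089

θ=230°: 43.9243
θ=289°: 92.2651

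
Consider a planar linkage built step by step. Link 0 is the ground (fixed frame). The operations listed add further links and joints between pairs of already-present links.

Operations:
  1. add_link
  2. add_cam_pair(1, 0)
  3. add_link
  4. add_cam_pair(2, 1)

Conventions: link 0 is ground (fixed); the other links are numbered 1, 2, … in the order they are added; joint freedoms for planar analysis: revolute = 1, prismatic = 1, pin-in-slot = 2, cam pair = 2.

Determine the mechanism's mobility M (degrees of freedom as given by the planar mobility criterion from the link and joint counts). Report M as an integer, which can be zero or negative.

link 0 = ground. State L|J1|J2 = 1|0|0
+link1  2|0|0
C(1,0) f=2→J2  2|0|1
+link2  3|0|1
C(2,1) f=2→J2  3|0|2
M = 3(3−1)−2·0−2 = 6−0−2 = 4

M = 4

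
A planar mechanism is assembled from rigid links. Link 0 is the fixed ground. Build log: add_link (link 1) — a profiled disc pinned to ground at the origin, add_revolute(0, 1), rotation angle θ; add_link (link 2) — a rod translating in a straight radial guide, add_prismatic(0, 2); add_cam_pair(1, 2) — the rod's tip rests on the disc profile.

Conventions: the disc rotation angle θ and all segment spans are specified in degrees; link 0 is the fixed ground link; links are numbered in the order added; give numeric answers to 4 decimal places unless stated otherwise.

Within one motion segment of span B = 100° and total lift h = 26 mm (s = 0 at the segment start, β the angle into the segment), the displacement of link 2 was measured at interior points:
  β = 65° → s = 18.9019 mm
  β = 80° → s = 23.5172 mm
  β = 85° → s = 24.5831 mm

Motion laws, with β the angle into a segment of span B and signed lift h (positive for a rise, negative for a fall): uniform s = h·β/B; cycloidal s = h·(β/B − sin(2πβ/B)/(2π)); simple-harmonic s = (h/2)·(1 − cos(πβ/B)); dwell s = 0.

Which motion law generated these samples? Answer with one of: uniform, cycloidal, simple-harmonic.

candidates at β/B = r: uniform s = h·r (linear in β); cycloidal s = h·(r − sin(2πr)/(2π)); simple-harmonic s = (h/2)(1 − cos(πr))
β=65°: printed 18.9019 | uniform 16.9000, cycloidal 20.2477, simple-harmonic 18.9019
β=80°: printed 23.5172 | uniform 20.8000, cycloidal 24.7355, simple-harmonic 23.5172
β=85°: printed 24.5831 | uniform 22.1000, cycloidal 25.4477, simple-harmonic 24.5831
only one law matches every sample → simple-harmonic

simple-harmonic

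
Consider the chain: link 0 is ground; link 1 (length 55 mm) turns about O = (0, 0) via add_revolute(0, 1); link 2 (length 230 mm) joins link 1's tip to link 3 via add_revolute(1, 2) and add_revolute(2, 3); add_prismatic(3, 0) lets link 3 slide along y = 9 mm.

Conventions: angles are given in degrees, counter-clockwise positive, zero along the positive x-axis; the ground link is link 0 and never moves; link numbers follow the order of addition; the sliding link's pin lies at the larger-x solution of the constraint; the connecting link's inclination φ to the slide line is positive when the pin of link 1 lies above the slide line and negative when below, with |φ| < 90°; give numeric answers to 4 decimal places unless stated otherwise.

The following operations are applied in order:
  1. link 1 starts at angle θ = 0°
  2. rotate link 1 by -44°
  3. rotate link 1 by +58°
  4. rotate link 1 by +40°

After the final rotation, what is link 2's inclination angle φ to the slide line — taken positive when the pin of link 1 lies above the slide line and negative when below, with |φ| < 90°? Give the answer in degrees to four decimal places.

geometry: r = 55 mm, L = 230 mm, e = 9 mm; θ starts at 0°
rotate link 1 by -44°: θ ← 0° -44° = -44°
rotate link 1 by +58°: θ ← -44° +58° = 14°
rotate link 1 by +40°: θ ← 14° +40° = 54°
h = r sin θ − e = 44.495935 − 9 = 35.495935
sin φ = h / L = 35.495935 / 230 = 0.15433015
φ = arcsin(0.15433015) = 8.877949°

8.8779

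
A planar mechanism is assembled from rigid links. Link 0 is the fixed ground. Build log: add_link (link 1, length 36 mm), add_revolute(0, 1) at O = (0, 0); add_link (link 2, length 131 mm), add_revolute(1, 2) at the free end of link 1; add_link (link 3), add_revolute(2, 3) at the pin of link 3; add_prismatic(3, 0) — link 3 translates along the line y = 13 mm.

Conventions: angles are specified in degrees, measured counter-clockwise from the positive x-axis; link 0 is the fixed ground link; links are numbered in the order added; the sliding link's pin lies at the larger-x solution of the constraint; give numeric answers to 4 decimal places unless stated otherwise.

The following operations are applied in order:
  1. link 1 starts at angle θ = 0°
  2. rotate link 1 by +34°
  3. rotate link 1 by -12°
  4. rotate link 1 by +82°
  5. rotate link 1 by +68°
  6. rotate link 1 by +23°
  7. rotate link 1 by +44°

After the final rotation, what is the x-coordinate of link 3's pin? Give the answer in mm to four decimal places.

geometry: r = 36 mm, L = 131 mm, e = 13 mm; θ starts at 0°
rotate link 1 by +34°: θ ← 0° +34° = 34°
rotate link 1 by -12°: θ ← 34° -12° = 22°
rotate link 1 by +82°: θ ← 22° +82° = 104°
rotate link 1 by +68°: θ ← 104° +68° = 172°
rotate link 1 by +23°: θ ← 172° +23° = 195°
rotate link 1 by +44°: θ ← 195° +44° = 239°
crank pin P = (r cos θ, r sin θ) = (-18.541371, -30.858023)
h = r sin θ − e = -30.858023 − 13 = -43.858023
x = r cos θ + √(L² − h²) = -18.541371 + 123.440163 = 104.898792

104.8988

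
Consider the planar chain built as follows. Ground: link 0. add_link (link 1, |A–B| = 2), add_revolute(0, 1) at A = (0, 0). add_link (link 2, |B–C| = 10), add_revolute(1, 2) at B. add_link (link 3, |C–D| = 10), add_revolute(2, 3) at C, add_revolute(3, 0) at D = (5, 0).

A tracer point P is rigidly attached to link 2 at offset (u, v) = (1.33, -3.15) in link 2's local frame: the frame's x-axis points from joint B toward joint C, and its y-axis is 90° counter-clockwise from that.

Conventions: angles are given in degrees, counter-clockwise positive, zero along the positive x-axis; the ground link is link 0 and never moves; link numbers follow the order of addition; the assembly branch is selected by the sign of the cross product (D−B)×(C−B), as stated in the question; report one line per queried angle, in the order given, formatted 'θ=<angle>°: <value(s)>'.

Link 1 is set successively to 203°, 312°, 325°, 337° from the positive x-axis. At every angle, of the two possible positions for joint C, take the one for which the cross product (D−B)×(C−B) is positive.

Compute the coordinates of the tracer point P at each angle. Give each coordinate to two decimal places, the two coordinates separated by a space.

A=(0,0), D=(5.00,0)
θ=203°: B = A + 2.00·(cos203°, sin203°) = (-1.8410, -0.7815)
θ=203°: |BD| = 6.8855
θ=203°: circle(B,10.00) ∩ circle(D,10.00): a=3.4427, h=9.3887
θ=203°:   candidates: C₊=(0.5139,8.9373) cross=64.646; C₋=(2.6451,-9.7188) cross=-64.646
θ=203°:   branch + wants cross > 0 → take C=(0.5139,8.9373) (cross=64.646)
θ=203°: ex = (C−B)/|BC| = (0.2355,0.9719); ey = (-0.9719,0.2355)
θ=203°: P = B + 1.33·ex + -3.15·ey = (1.5336,-0.2307)
θ=312°: B = A + 2.00·(cos312°, sin312°) = (1.3383, -1.4863)
θ=312°: |BD| = 3.9519
θ=312°: circle(B,10.00) ∩ circle(D,10.00): a=1.9759, h=9.8028
θ=312°:   candidates: C₊=(-0.5177,8.3400) cross=38.740; C₋=(6.8559,-9.8263) cross=-38.740
θ=312°:   branch + wants cross > 0 → take C=(-0.5177,8.3400) (cross=38.740)
θ=312°: ex = (C−B)/|BC| = (-0.1856,0.9826); ey = (-0.9826,-0.1856)
θ=312°: P = B + 1.33·ex + -3.15·ey = (4.1867,0.4052)
θ=325°: B = A + 2.00·(cos325°, sin325°) = (1.6383, -1.1472)
θ=325°: |BD| = 3.5520
θ=325°: circle(B,10.00) ∩ circle(D,10.00): a=1.7760, h=9.8410
θ=325°:   candidates: C₊=(0.1409,8.7401) cross=34.956; C₋=(6.4974,-9.8873) cross=-34.956
θ=325°:   branch + wants cross > 0 → take C=(0.1409,8.7401) (cross=34.956)
θ=325°: ex = (C−B)/|BC| = (-0.1497,0.9887); ey = (-0.9887,-0.1497)
θ=325°: P = B + 1.33·ex + -3.15·ey = (4.5536,0.6395)
θ=337°: B = A + 2.00·(cos337°, sin337°) = (1.8410, -0.7815)
θ=337°: |BD| = 3.2542
θ=337°: circle(B,10.00) ∩ circle(D,10.00): a=1.6271, h=9.8667
θ=337°:   candidates: C₊=(1.0511,9.1873) cross=32.108; C₋=(5.7899,-9.9688) cross=-32.108
θ=337°:   branch + wants cross > 0 → take C=(1.0511,9.1873) (cross=32.108)
θ=337°: ex = (C−B)/|BC| = (-0.0790,0.9969); ey = (-0.9969,-0.0790)
θ=337°: P = B + 1.33·ex + -3.15·ey = (4.8761,0.7932)

θ=203°: 1.53 -0.23
θ=312°: 4.19 0.41
θ=325°: 4.55 0.64
θ=337°: 4.88 0.79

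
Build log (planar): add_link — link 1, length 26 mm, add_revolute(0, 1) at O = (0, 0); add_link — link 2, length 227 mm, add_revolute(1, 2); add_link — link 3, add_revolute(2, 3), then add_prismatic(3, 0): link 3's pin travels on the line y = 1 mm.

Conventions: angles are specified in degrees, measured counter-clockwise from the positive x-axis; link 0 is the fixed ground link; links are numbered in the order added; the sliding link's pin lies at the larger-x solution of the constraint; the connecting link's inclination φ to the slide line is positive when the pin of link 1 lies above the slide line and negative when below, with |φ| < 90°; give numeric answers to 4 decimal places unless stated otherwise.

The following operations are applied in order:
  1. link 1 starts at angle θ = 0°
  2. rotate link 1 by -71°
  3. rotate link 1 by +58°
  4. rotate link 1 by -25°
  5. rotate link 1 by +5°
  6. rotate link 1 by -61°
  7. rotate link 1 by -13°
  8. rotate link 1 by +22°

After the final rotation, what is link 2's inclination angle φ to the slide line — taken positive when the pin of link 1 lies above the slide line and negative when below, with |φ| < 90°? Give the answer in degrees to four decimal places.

geometry: r = 26 mm, L = 227 mm, e = 1 mm; θ starts at 0°
rotate link 1 by -71°: θ ← 0° -71° = -71°
rotate link 1 by +58°: θ ← -71° +58° = -13°
rotate link 1 by -25°: θ ← -13° -25° = -38°
rotate link 1 by +5°: θ ← -38° +5° = -33°
rotate link 1 by -61°: θ ← -33° -61° = -94°
rotate link 1 by -13°: θ ← -94° -13° = -107°
rotate link 1 by +22°: θ ← -107° +22° = -85°
h = r sin θ − e = -25.901062 − 1 = -26.901062
sin φ = h / L = -26.901062 / 227 = -0.11850688
φ = arcsin(-0.11850688) = -6.805938°

-6.8059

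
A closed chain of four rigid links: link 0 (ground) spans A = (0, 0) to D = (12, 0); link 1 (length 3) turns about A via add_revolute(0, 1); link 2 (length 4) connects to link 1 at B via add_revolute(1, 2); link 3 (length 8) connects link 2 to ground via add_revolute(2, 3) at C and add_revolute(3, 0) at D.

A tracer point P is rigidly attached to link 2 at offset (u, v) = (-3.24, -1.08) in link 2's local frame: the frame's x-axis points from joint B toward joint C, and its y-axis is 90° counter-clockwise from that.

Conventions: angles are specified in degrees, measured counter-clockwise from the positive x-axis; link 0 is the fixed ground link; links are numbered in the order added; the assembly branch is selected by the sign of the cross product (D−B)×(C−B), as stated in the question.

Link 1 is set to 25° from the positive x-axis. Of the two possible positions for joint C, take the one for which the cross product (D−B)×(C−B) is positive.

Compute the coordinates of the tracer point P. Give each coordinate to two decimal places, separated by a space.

A=(0,0), D=(12.00,0)
B = A + 3.00·(cos25°, sin25°) = (2.7189, 1.2679)
|BD| = 9.3673
circle(B,4.00) ∩ circle(D,8.00): a=2.1215, h=3.3910
  candidates: C₊=(5.2799,4.3405) cross=31.765; C₋=(4.3620,-2.3791) cross=-31.765
  branch + wants cross > 0 → take C=(5.2799,4.3405) (cross=31.765)
ex = (C−B)/|BC| = (0.6402,0.7682); ey = (-0.7682,0.6402)
P = B + -3.24·ex + -1.08·ey = (1.4742,-1.9125)

1.47 -1.91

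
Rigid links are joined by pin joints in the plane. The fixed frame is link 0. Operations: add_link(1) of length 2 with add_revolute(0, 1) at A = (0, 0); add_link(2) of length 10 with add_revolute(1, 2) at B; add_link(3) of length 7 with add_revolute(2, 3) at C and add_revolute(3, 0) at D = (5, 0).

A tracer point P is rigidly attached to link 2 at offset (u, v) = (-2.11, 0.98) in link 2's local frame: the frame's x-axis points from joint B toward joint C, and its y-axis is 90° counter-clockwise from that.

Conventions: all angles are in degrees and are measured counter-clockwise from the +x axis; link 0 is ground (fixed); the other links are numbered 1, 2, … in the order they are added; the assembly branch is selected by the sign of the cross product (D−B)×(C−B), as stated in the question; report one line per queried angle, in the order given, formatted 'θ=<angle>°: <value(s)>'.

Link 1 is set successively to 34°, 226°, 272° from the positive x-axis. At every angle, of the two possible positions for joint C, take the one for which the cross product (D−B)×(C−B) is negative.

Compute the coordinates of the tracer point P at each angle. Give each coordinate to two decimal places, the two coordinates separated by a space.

A=(0,0), D=(5.00,0)
θ=34°: B = A + 2.00·(cos34°, sin34°) = (1.6581, 1.1184)
θ=34°: |BD| = 3.5241
θ=34°: circle(B,10.00) ∩ circle(D,7.00): a=8.9979, h=4.3631
θ=34°:   candidates: C₊=(11.5756,2.4004) cross=15.376; C₋=(8.8062,-5.8747) cross=-15.376
θ=34°:   branch - wants cross < 0 → take C=(8.8062,-5.8747) (cross=-15.376)
θ=34°: ex = (C−B)/|BC| = (0.7148,-0.6993); ey = (0.6993,0.7148)
θ=34°: P = B + -2.11·ex + 0.98·ey = (0.8351,3.2945)
θ=226°: B = A + 2.00·(cos226°, sin226°) = (-1.3893, -1.4387)
θ=226°: |BD| = 6.5493
θ=226°: circle(B,10.00) ∩ circle(D,7.00): a=7.1682, h=6.9726
θ=226°:   candidates: C₊=(4.0721,6.9382) cross=45.665; C₋=(7.1355,-6.6663) cross=-45.665
θ=226°:   branch - wants cross < 0 → take C=(7.1355,-6.6663) (cross=-45.665)
θ=226°: ex = (C−B)/|BC| = (0.8525,-0.5228); ey = (0.5228,0.8525)
θ=226°: P = B + -2.11·ex + 0.98·ey = (-2.6757,0.4998)
θ=272°: B = A + 2.00·(cos272°, sin272°) = (0.0698, -1.9988)
θ=272°: |BD| = 5.3200
θ=272°: circle(B,10.00) ∩ circle(D,7.00): a=7.4532, h=6.6670
θ=272°:   candidates: C₊=(4.4721,6.9801) cross=35.468; C₋=(9.4819,-5.3771) cross=-35.468
θ=272°:   branch - wants cross < 0 → take C=(9.4819,-5.3771) (cross=-35.468)
θ=272°: ex = (C−B)/|BC| = (0.9412,-0.3378); ey = (0.3378,0.9412)
θ=272°: P = B + -2.11·ex + 0.98·ey = (-1.5851,-0.3636)

θ=34°: 0.84 3.29
θ=226°: -2.68 0.50
θ=272°: -1.59 -0.36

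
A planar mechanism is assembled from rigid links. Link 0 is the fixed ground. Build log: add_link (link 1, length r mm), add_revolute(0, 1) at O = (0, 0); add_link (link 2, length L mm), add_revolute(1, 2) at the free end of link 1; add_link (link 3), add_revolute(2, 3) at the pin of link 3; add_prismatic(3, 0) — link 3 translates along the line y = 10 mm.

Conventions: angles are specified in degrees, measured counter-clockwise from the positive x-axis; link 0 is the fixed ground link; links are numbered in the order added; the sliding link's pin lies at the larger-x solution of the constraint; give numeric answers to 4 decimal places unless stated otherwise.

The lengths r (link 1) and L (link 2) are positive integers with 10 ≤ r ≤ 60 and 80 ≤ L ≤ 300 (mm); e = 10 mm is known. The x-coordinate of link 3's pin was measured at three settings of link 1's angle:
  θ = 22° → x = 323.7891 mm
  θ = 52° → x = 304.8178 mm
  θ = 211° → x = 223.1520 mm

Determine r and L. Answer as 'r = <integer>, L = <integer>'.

constraint per measurement: (x − r cos θ)² + (r sin θ − e)² = L²
subtracting the θ₁ and θ₂ equations cancels the r² and L² terms:
r = (x₁² − x₂²) / (2[(x₁cos θ₁ + e sin θ₁) − (x₂cos θ₂ + e sin θ₂)]) = 55.0001 → r = 55
L² = (x₁ − r cos θ₁)² + (r sin θ₁ − e)² = 74528.9912 → L = 273.0000 → L = 273
check at θ₃=211°: x = 223.1520 (printed 223.1520) ✓

r = 55, L = 273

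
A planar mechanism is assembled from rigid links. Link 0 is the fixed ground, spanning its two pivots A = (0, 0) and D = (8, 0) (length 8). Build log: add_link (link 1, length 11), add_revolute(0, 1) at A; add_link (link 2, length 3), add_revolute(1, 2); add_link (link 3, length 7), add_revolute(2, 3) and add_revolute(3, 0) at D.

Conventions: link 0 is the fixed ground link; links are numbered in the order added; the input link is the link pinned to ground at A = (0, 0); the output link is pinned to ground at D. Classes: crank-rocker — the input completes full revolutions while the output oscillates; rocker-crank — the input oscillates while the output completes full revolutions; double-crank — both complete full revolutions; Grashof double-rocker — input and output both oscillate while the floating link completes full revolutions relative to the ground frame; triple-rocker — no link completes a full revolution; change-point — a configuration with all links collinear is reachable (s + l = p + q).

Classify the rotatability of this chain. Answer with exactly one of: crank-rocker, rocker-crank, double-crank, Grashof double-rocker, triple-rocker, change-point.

lengths: ground=8, input=11, coupler=3, output=7
sorted: s=3 (shortest), l=11 (longest), p+q=15
s + l = 14 vs p + q = 15
s + l < p + q (Grashof) with shortest = coupler link → Grashof double-rocker

Grashof double-rocker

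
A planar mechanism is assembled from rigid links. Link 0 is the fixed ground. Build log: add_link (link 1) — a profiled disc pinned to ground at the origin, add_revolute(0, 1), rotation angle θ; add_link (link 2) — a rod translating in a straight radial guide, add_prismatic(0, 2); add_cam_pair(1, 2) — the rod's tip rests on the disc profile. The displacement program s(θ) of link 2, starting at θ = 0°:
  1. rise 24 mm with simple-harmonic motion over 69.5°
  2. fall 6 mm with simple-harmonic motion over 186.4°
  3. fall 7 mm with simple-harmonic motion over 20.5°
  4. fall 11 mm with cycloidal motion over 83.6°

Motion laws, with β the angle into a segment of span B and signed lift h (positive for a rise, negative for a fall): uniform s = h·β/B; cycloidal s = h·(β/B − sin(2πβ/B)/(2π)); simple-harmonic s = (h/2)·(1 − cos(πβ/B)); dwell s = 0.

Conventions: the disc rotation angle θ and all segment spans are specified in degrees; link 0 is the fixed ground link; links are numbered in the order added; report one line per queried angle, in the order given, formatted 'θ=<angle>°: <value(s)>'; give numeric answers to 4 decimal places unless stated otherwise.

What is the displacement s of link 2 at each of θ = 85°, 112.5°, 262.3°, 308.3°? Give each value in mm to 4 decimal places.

seg 1 [0°–69.5°] simple-harmonic, h=24: full span → s += 24 → s = 24.0000
seg 2 [69.5°–255.9°] simple-harmonic, h=-6: θ=85° here. β=15.5, B=186.4. -6/2·(1 − cos(π·0.0832)) = -0.1018 → s = 23.8982
seg 2 [69.5°–255.9°] simple-harmonic, h=-6: θ=112.5° here. β=43, B=186.4. -6/2·(1 − cos(π·0.2307)) = -0.7540 → s = 23.2460
seg 2 [69.5°–255.9°] simple-harmonic, h=-6: full span → s += -6 → s = 18.0000
seg 3 [255.9°–276.4°] simple-harmonic, h=-7: θ=262.3° here. β=6.4, B=20.5. -7/2·(1 − cos(π·0.3122)) = -1.5527 → s = 16.4473
seg 3 [255.9°–276.4°] simple-harmonic, h=-7: full span → s += -7 → s = 11.0000
seg 4 [276.4°–360°] cycloidal, h=-11: θ=308.3° here. β=31.9, B=83.6. -11·(0.3816 − sin(2π·0.3816)/(2π)) = -3.0116 → s = 7.9884

θ=85°: 23.8982
θ=112.5°: 23.2460
θ=262.3°: 16.4473
θ=308.3°: 7.9884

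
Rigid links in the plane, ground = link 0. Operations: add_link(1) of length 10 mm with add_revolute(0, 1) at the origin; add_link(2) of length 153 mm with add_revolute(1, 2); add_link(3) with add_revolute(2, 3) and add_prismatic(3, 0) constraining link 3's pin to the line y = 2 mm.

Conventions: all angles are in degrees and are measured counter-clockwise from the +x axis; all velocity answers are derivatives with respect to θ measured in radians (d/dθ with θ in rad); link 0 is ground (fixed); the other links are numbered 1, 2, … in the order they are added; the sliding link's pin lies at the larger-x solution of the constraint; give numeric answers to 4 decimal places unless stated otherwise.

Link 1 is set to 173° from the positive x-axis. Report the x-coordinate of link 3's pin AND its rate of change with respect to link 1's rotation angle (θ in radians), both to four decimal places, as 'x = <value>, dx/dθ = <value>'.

geometry: r = 10 mm, L = 153 mm, e = 2 mm
crank pin P = (r cos θ, r sin θ) = (-9.925462, 1.218693)
h = r sin θ − e = 1.218693 − 2 = -0.781307
x = r cos θ + √(L² − h²) = -9.925462 + 152.998005 = 143.072544
dx/dθ = −r sin θ − h·r cos θ/√(L² − h²) (θ in radians; h = -0.781307) = -1.269379

x = 143.0725, dx/dθ = -1.2694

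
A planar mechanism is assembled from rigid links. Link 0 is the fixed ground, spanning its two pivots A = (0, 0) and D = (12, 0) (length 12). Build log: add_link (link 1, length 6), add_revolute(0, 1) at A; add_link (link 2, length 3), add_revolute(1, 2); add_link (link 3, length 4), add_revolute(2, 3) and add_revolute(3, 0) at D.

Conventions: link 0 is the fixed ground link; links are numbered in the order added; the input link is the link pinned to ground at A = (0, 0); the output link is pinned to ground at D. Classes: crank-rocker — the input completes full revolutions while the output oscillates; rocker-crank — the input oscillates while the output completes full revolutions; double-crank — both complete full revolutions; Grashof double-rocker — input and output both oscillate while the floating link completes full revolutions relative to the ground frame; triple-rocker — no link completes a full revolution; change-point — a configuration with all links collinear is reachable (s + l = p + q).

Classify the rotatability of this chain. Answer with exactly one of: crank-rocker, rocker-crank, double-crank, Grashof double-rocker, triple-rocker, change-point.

lengths: ground=12, input=6, coupler=3, output=4
sorted: s=3 (shortest), l=12 (longest), p+q=10
s + l = 15 vs p + q = 10
s + l > p + q → non-Grashof → no link fully rotates → triple-rocker

triple-rocker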